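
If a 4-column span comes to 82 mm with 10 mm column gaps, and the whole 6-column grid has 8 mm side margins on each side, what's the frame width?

82 − 3·10 = 52; ÷4 gives c = 13 mm.
Adding margins, columns and gutters: 16 + 78 + 50 = 144 mm.

144 mm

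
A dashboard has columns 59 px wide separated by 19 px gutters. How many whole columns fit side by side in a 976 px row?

Each extra column adds 59 + 19 = 78 px.
(976 + 19) / 78 = 12.76, so 12 columns fit.

12 columns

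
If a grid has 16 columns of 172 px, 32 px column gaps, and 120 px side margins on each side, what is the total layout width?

3472 px

Adding margins, columns and gutters: 240 + 2752 + 480 = 3472 px.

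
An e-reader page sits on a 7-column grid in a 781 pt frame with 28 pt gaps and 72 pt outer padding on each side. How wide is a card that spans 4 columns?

Inside the margins: 781 − 144 = 637 pt.
637 − 6·28 = 469; ÷7 gives c = 67 pt.
Span of 4: 4·67 + 3·28 = 268 + 84 = 352 pt.

352 pt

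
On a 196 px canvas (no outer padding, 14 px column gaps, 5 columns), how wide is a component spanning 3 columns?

112 px

196 − 4·14 = 140; ÷5 gives c = 28 px.
Span of 3: 3·28 + 2·14 = 84 + 28 = 112 px.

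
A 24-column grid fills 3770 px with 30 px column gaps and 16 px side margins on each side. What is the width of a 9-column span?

Content width = 3770 − 2·16 = 3738 px.
24 columns + 23 column gaps: 24c + 23·30 = 3738.
24c = 3738 − 690 = 3048, so c = 127 px.
Span of 9: 9·127 + 8·30 = 1143 + 240 = 1383 px.

1383 px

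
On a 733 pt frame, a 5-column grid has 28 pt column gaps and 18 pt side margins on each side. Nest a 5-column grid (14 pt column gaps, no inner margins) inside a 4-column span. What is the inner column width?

99.2 pt

Take off 36 pt of margins, leaving 697 pt.
Subtracting 4 column gaps of 28 leaves 585 for 5 columns, so c = 117 pt.
4 columns plus 3 column gaps: 468 + 84 = 552 pt.
5d + 4·14 = 552 → 5d = 496 → d = 99.2 pt.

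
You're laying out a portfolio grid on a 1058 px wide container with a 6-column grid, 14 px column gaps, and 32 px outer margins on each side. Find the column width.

154 px

Inside the margins: 1058 − 64 = 994 px.
994 − 5·14 = 924; ÷6 gives c = 154 px.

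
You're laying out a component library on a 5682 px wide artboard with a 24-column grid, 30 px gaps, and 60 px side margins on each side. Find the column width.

203 px

Take off 120 px of margins, leaving 5562 px.
5562 − 23·30 = 4872; ÷24 gives c = 203 px.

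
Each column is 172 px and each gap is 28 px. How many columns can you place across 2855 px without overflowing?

14 columns

k columns need k·172 + (k−1)·28 = k·200 − 28.
k·200 − 28 ≤ 2855 → k ≤ 2883 / 200 ≈ 14.41, so k = 14.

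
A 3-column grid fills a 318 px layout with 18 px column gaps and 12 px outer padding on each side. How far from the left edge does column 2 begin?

Inside the margins: 318 − 24 = 294 px.
294 − 2·18 = 258; ÷3 gives c = 86 px.
Column 2 starts at margin + 1·(column + gutter) = 12 + 1·104 = 116 px.

116 px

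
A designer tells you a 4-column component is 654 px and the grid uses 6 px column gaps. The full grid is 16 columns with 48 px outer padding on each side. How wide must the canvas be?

2730 px

654 − 3·6 = 636; ÷4 gives c = 159 px.
Total width: 2·48 + 16·159 + 15·6 = 2730 px.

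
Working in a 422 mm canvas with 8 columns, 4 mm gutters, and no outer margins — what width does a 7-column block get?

422 − 7·4 = 394; ÷8 gives c = 49.25 mm.
7-column span = 7·49.25 + 6·4 = 368.75 mm.

368.75 mm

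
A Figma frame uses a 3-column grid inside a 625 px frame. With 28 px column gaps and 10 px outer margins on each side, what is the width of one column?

183 px

Content width = 625 − 2·10 = 605 px.
3c + 2·28 = 605 → 3c = 549 → c = 183 px.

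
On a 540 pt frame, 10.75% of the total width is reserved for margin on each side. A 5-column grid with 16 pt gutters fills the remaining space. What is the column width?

71.98 pt

Margins: 10.75% × 540 = 58.05 pt each, so content = 540 − 116.1 = 423.9 pt.
423.9 − 4·16 = 359.9; ÷5 gives c = 71.98 pt.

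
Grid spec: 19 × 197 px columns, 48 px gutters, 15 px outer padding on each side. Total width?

4637 px

Adding margins, columns and gutters: 30 + 3743 + 864 = 4637 px.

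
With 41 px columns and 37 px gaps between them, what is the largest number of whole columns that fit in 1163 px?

15 columns

15 columns: 15·41 + 14·37 = 1133 px ≤ 1163.
16 columns: 1211 px > 1163. So 15.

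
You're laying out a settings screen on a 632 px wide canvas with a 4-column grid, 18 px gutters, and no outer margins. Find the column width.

Subtracting 3 gutters of 18 leaves 578 for 4 columns, so c = 144.5 px.

144.5 px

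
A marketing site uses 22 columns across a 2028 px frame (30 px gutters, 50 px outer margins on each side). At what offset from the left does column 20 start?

1741 px

Inside the margins: 2028 − 100 = 1928 px.
1928 − 21·30 = 1298; ÷22 gives c = 59 px.
Each column+gutter stride is 89 px; 19 of them past the 50 px margin is 50 + 1691 = 1741 px.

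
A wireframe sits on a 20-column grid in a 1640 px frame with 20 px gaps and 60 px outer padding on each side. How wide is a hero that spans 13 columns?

981 px

Inside the margins: 1640 − 120 = 1520 px.
1520 − 19·20 = 1140; ÷20 gives c = 57 px.
13-column span = 13·57 + 12·20 = 981 px.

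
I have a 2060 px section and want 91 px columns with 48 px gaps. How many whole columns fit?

15 columns

Each extra column adds 91 + 48 = 139 px.
(2060 + 48) / 139 = 15.17, so 15 columns fit.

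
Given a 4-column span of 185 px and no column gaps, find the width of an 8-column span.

185 / 4 = 46.25 px per column.
With no column gaps, 8 columns span 8·46.25 = 370 px.

370 px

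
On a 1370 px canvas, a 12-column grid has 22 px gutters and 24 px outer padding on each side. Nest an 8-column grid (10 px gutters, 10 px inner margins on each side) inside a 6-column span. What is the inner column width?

Take off 48 px of margins, leaving 1322 px.
Subtracting 11 gutters of 22 leaves 1080 for 12 columns, so c = 90 px.
6 columns plus 5 gutters: 540 + 110 = 650 px.
Inner content = 650 − 2·10 = 630 px.
630 − 7·10 = 560; ÷8 gives d = 70 px.

70 px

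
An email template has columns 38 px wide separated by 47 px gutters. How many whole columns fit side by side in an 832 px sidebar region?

Each extra column adds 38 + 47 = 85 px.
(832 + 47) / 85 = 10.34, so 10 columns fit.

10 columns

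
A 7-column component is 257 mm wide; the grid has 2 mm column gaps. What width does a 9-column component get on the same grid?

331 mm

257 − 6·2 = 245; ÷7 gives c = 35 mm.
9-column span = 9·35 + 8·2 = 331 mm.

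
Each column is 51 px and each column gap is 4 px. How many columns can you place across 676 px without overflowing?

12 columns

Each extra column adds 51 + 4 = 55 px.
(676 + 4) / 55 = 12.36, so 12 columns fit.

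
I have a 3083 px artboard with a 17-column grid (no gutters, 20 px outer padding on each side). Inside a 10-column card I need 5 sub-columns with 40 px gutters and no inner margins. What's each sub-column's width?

326 px

Outer content = 3083 − 2·20 = 3043 px.
With no gutters, each column is 3043/17 = 179 px.
10-column span = 10·179 = 1790 px.
1790 − 4·40 = 1630; ÷5 gives d = 326 px.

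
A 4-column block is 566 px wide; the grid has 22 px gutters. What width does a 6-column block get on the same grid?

860 px

Subtracting 3 gutters of 22 leaves 500 for 4 columns, so c = 125 px.
Span of 6: 6·125 + 5·22 = 750 + 110 = 860 px.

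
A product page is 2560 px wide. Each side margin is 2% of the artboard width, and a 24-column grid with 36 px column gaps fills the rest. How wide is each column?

Margins: 2% × 2560 = 51.2 px each, so content = 2560 − 102.4 = 2457.6 px.
Subtracting 23 column gaps of 36 leaves 1629.6 for 24 columns, so c = 67.9 px.

67.9 px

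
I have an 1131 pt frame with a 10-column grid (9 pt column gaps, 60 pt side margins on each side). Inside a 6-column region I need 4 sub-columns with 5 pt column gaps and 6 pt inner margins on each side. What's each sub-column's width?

Outer content = 1131 − 2·60 = 1011 pt.
10 columns + 9 column gaps: 10c + 9·9 = 1011.
10c = 1011 − 81 = 930, so c = 93 pt.
6-column span = 6·93 + 5·9 = 603 pt.
Inner content = 603 − 2·6 = 591 pt.
591 − 3·5 = 576; ÷4 gives d = 144 pt.

144 pt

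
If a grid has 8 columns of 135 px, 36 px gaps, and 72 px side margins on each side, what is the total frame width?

Adding margins, columns and gutters: 144 + 1080 + 252 = 1476 px.

1476 px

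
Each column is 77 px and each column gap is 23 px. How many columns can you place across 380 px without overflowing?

4 columns

4 columns: 4·77 + 3·23 = 377 px ≤ 380.
5 columns: 477 px > 380. So 4.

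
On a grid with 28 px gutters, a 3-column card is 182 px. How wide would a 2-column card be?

112 px

182 − 2·28 = 126; ÷3 gives c = 42 px.
2-column span = 2·42 + 1·28 = 112 px.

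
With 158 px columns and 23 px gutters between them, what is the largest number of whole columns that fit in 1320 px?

7 columns

k columns need k·158 + (k−1)·23 = k·181 − 23.
k·181 − 23 ≤ 1320 → k ≤ 1343 / 181 ≈ 7.42, so k = 7.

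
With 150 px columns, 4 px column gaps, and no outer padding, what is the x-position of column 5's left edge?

Before column 5: 4 columns + 4 column gaps.
Offset = 4·(150 + 4) = 4·154 = 616 px.

616 px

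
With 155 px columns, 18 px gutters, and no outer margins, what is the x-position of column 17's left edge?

Before column 17: 16 columns + 16 gutters.
Offset = 16·(155 + 18) = 16·173 = 2768 px.

2768 px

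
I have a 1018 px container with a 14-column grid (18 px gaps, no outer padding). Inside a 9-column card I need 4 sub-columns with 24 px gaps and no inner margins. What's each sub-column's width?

144 px

14c + 13·18 = 1018 → 14c = 784 → c = 56 px.
9 columns plus 8 gaps: 504 + 144 = 648 px.
Subtracting 3 gaps of 24 leaves 576 for 4 columns, so d = 144 px.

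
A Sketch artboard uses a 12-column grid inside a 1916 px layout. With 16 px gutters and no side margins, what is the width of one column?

Subtracting 11 gutters of 16 leaves 1740 for 12 columns, so c = 145 px.

145 px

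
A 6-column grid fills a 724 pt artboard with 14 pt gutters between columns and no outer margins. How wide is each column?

6 columns + 5 gutters: 6c + 5·14 = 724.
6c = 724 − 70 = 654, so c = 109 pt.

109 pt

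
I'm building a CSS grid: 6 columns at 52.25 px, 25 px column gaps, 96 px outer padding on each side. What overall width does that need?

630.5 px

Total width: 2·96 + 6·52.25 + 5·25 = 630.5 px.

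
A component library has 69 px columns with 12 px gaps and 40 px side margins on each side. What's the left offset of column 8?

607 px

Before column 8: the margin + 7 columns + 7 gaps.
Offset = 40 + 7·(69 + 12) = 40 + 567 = 607 px.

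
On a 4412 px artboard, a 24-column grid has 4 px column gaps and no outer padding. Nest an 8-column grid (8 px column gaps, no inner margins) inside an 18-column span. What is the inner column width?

24c + 23·4 = 4412 → 24c = 4320 → c = 180 px.
Span of 18: 18·180 + 17·4 = 3240 + 68 = 3308 px.
3308 − 7·8 = 3252; ÷8 gives d = 406.5 px.

406.5 px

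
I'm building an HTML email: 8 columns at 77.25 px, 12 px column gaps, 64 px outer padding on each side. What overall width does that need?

Total width: 2·64 + 8·77.25 + 7·12 = 830 px.

830 px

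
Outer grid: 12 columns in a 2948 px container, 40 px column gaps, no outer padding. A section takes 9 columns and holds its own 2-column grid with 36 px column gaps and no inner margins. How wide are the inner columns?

1082.5 px

2948 − 11·40 = 2508; ÷12 gives c = 209 px.
Span of 9: 9·209 + 8·40 = 1881 + 320 = 2201 px.
2201 − 1·36 = 2165; ÷2 gives d = 1082.5 px.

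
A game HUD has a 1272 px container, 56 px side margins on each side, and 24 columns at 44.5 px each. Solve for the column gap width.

Subtract both margins: 1272 − 2·56 = 1160 px.
24·44.5 + 23g = 1160 → 23g = 92 → g = 4 px.

4 px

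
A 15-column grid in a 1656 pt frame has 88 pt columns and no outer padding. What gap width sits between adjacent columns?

24 pt

15 columns take 15·88 = 1320 pt; remaining 336 splits into 14 gaps.
g = 336 / 14 = 24 pt.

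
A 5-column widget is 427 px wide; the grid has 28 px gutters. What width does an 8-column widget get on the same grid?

427 − 4·28 = 315; ÷5 gives c = 63 px.
8-column span = 8·63 + 7·28 = 700 px.

700 px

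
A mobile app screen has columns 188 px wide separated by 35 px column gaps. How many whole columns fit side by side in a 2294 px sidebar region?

10 columns

Each extra column adds 188 + 35 = 223 px.
(2294 + 35) / 223 = 10.44, so 10 columns fit.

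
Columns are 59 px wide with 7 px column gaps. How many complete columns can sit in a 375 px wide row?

5 columns

5 columns: 5·59 + 4·7 = 323 px ≤ 375.
6 columns: 389 px > 375. So 5.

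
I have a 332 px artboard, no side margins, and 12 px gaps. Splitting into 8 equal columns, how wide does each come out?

31 px

332 − 7·12 = 248; ÷8 gives c = 31 px.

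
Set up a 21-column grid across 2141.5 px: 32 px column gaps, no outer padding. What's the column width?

2141.5 − 20·32 = 1501.5; ÷21 gives c = 71.5 px.

71.5 px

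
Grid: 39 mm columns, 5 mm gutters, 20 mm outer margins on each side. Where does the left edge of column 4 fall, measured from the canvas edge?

152 mm

Each column+gutter stride is 44 mm; 3 of them past the 20 mm margin is 20 + 132 = 152 mm.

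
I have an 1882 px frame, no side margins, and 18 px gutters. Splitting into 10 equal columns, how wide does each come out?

10 columns + 9 gutters: 10c + 9·18 = 1882.
10c = 1882 − 162 = 1720, so c = 172 px.

172 px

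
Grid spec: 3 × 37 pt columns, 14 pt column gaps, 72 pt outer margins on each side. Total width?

Container = 2·72 + 3·37 + 2·14 = 144 + 111 + 28 = 283 pt.

283 pt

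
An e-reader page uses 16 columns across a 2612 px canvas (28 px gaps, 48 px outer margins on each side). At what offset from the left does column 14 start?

2115 px

Content = 2612 − 2·48 = 2516 px.
16c + 15·28 = 2516 → 16c = 2096 → c = 131 px.
Before column 14: the margin + 13 columns + 13 gaps.
Offset = 48 + 13·(131 + 28) = 48 + 2067 = 2115 px.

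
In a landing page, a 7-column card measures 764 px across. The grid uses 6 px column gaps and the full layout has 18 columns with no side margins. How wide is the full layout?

1974 px

7c + 6·6 = 764 → 7c = 728 → c = 104 px.
Summing: 1872 + 102 = 1974 px.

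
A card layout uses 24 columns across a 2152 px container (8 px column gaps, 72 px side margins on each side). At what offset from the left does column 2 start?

Content = 2152 − 2·72 = 2008 px.
Subtracting 23 column gaps of 8 leaves 1824 for 24 columns, so c = 76 px.
Column 2 starts at margin + 1·(column + gutter) = 72 + 1·84 = 156 px.

156 px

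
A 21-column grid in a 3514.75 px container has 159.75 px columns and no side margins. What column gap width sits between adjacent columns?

8 px

Columns use 3354.75 px, leaving 160 px across 20 column gaps = 8 px each.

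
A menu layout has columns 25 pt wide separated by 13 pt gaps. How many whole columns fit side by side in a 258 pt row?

7 columns: 7·25 + 6·13 = 253 pt ≤ 258.
8 columns: 291 pt > 258. So 7.

7 columns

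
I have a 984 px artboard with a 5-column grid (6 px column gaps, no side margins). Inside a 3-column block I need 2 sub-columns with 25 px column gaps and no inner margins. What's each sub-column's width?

281.5 px

984 − 4·6 = 960; ÷5 gives c = 192 px.
3-column span = 3·192 + 2·6 = 588 px.
2d + 1·25 = 588 → 2d = 563 → d = 281.5 px.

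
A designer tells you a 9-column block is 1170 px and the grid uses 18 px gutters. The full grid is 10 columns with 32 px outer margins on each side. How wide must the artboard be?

1366 px

Subtracting 8 gutters of 18 leaves 1026 for 9 columns, so c = 114 px.
Artboard = 2·32 + 10·114 + 9·18 = 64 + 1140 + 162 = 1366 px.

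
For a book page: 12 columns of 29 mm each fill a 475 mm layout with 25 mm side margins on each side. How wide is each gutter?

7 mm

Inside the margins: 475 − 50 = 425 mm.
12 columns take 12·29 = 348 mm; remaining 77 splits into 11 gutters.
g = 77 / 11 = 7 mm.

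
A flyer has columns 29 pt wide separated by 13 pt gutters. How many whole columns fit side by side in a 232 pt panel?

5 columns

Each extra column adds 29 + 13 = 42 pt.
(232 + 13) / 42 = 5.83, so 5 columns fit.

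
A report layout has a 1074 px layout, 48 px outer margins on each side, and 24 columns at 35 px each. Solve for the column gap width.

6 px

Subtract both margins: 1074 − 2·48 = 978 px.
24 columns take 24·35 = 840 px; remaining 138 splits into 23 column gaps.
g = 138 / 23 = 6 px.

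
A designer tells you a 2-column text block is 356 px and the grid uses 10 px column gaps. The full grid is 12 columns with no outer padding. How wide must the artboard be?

2c + 1·10 = 356 → 2c = 346 → c = 173 px.
Summing: 2076 + 110 = 2186 px.

2186 px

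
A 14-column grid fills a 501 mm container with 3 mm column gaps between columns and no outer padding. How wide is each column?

33 mm

14c + 13·3 = 501 → 14c = 462 → c = 33 mm.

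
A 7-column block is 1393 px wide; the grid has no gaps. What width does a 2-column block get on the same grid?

1393 / 7 = 199 px per column.
With no gaps, 2 columns span 2·199 = 398 px.

398 px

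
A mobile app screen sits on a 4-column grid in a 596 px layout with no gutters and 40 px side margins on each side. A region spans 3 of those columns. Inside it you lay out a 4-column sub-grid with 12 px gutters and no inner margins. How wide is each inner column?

87.75 px

Take off 80 px of margins, leaving 516 px.
4c = 516 → c = 129 px.
With no gutters, 3 columns span 3·129 = 387 px.
4d + 3·12 = 387 → 4d = 351 → d = 87.75 px.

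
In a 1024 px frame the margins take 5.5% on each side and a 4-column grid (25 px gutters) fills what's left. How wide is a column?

Each margin = 5.5% of 1024 = 56.32 px; content = 1024 − 2·56.32 = 911.36 px.
Subtracting 3 gutters of 25 leaves 836.36 for 4 columns, so c = 209.09 px.

209.09 px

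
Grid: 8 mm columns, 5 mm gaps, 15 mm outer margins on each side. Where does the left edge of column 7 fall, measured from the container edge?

93 mm

Before column 7: the margin + 6 columns + 6 gaps.
Offset = 15 + 6·(8 + 5) = 15 + 78 = 93 mm.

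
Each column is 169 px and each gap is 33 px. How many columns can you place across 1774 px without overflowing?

Each extra column adds 169 + 33 = 202 px.
(1774 + 33) / 202 = 8.95, so 8 columns fit.

8 columns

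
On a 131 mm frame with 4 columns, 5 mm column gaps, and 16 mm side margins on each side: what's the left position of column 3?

68 mm

Content = 131 − 2·16 = 99 mm.
4c + 3·5 = 99 → 4c = 84 → c = 21 mm.
Each column+gutter stride is 26 mm; 2 of them past the 16 mm margin is 16 + 52 = 68 mm.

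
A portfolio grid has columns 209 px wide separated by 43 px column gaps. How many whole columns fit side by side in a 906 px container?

3 columns: 3·209 + 2·43 = 713 px ≤ 906.
4 columns: 965 px > 906. So 3.

3 columns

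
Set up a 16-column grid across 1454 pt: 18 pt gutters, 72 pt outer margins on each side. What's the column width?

Content width = 1454 − 2·72 = 1310 pt.
16 columns + 15 gutters: 16c + 15·18 = 1310.
16c = 1310 − 270 = 1040, so c = 65 pt.

65 pt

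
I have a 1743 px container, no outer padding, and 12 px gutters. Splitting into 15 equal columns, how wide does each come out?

105 px

15c + 14·12 = 1743 → 15c = 1575 → c = 105 px.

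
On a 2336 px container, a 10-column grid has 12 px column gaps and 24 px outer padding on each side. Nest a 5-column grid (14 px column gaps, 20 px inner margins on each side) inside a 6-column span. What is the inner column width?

Take off 48 px of margins, leaving 2288 px.
2288 − 9·12 = 2180; ÷10 gives c = 218 px.
6-column span = 6·218 + 5·12 = 1368 px.
Inner content = 1368 − 2·20 = 1328 px.
5 columns + 4 column gaps: 5d + 4·14 = 1328.
5d = 1328 − 56 = 1272, so d = 254.4 px.

254.4 px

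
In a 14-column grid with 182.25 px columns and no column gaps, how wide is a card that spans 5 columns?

With no column gaps, 5 columns span 5·182.25 = 911.25 px.

911.25 px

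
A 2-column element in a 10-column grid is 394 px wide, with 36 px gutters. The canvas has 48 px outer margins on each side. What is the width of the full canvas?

2210 px

Subtracting 1 gutter of 36 leaves 358 for 2 columns, so c = 179 px.
Adding margins, columns and gutters: 96 + 1790 + 324 = 2210 px.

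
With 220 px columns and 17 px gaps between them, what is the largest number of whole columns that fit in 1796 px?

Each extra column adds 220 + 17 = 237 px.
(1796 + 17) / 237 = 7.65, so 7 columns fit.

7 columns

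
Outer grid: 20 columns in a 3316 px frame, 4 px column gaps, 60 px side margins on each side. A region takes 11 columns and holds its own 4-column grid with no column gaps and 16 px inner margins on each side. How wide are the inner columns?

431 px

Subtract both margins: 3316 − 2·60 = 3196 px.
3196 − 19·4 = 3120; ÷20 gives c = 156 px.
11-column span = 11·156 + 10·4 = 1756 px.
Inner content = 1756 − 2·16 = 1724 px.
With no column gaps, each column is 1724/4 = 431 px.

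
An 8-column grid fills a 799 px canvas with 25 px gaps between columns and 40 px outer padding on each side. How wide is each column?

68 px

Take off 80 px of margins, leaving 719 px.
Subtracting 7 gaps of 25 leaves 544 for 8 columns, so c = 68 px.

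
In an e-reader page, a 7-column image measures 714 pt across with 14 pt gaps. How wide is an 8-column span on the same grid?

818 pt

7c + 6·14 = 714 → 7c = 630 → c = 90 pt.
Span of 8: 8·90 + 7·14 = 720 + 98 = 818 pt.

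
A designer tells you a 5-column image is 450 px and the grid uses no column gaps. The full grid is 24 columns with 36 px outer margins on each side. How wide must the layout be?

With no column gaps, each column is 450/5 = 90 px.
Layout = 2·36 + 24·90 = 72 + 2160 = 2232 px.

2232 px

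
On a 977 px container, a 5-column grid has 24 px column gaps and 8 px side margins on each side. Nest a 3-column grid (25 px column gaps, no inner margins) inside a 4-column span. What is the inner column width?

238 px

Inside the margins: 977 − 16 = 961 px.
5 columns + 4 column gaps: 5c + 4·24 = 961.
5c = 961 − 96 = 865, so c = 173 px.
Span of 4: 4·173 + 3·24 = 692 + 72 = 764 px.
3d + 2·25 = 764 → 3d = 714 → d = 238 px.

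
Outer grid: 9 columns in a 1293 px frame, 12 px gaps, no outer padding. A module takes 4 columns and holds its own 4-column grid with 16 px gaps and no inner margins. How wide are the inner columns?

130 px

9c + 8·12 = 1293 → 9c = 1197 → c = 133 px.
4 columns plus 3 gaps: 532 + 36 = 568 px.
Subtracting 3 gaps of 16 leaves 520 for 4 columns, so d = 130 px.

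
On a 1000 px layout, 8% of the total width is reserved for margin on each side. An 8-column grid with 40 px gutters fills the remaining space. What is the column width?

Margins: 8% × 1000 = 80 px each, so content = 1000 − 160 = 840 px.
8c + 7·40 = 840 → 8c = 560 → c = 70 px.

70 px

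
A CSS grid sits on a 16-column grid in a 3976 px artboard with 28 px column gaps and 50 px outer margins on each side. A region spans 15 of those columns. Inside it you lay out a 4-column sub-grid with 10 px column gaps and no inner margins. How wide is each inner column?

Inside the margins: 3976 − 100 = 3876 px.
3876 − 15·28 = 3456; ÷16 gives c = 216 px.
15-column span = 15·216 + 14·28 = 3632 px.
4d + 3·10 = 3632 → 4d = 3602 → d = 900.5 px.

900.5 px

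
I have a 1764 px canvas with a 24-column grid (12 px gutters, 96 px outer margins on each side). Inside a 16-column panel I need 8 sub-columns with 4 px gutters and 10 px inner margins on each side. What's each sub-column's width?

124.5 px

Inside the margins: 1764 − 192 = 1572 px.
1572 − 23·12 = 1296; ÷24 gives c = 54 px.
16-column span = 16·54 + 15·12 = 1044 px.
Inner content = 1044 − 2·10 = 1024 px.
8d + 7·4 = 1024 → 8d = 996 → d = 124.5 px.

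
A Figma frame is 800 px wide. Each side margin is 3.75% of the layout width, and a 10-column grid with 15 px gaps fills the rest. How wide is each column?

Each margin = 3.75% of 800 = 30 px; content = 800 − 2·30 = 740 px.
10c + 9·15 = 740 → 10c = 605 → c = 60.5 px.

60.5 px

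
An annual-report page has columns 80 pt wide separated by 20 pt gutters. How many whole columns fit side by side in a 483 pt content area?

Each extra column adds 80 + 20 = 100 pt.
(483 + 20) / 100 = 5.03, so 5 columns fit.

5 columns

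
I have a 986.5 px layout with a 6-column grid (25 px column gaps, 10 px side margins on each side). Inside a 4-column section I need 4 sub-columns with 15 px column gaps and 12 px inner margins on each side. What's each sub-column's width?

141.75 px

Take off 20 px of margins, leaving 966.5 px.
6c + 5·25 = 966.5 → 6c = 841.5 → c = 140.25 px.
4-column span = 4·140.25 + 3·25 = 636 px.
Inner content = 636 − 2·12 = 612 px.
4 columns + 3 column gaps: 4d + 3·15 = 612.
4d = 612 − 45 = 567, so d = 141.75 px.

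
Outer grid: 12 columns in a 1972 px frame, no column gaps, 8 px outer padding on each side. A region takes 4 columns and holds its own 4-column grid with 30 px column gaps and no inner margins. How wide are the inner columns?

140.5 px

Outer content = 1972 − 2·8 = 1956 px.
With no column gaps, each column is 1956/12 = 163 px.
4-column span = 4·163 = 652 px.
652 − 3·30 = 562; ÷4 gives d = 140.5 px.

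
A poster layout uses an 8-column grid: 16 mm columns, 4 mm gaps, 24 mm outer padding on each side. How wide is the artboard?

204 mm

Adding margins, columns and gutters: 48 + 128 + 28 = 204 mm.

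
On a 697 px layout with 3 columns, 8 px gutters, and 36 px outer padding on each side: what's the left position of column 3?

458 px

Content = 697 − 2·36 = 625 px.
3 columns + 2 gutters: 3c + 2·8 = 625.
3c = 625 − 16 = 609, so c = 203 px.
Each column+gutter stride is 211 px; 2 of them past the 36 px margin is 36 + 422 = 458 px.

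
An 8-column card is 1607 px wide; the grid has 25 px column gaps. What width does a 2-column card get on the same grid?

383 px

8c + 7·25 = 1607 → 8c = 1432 → c = 179 px.
2 columns plus 1 column gap: 358 + 25 = 383 px.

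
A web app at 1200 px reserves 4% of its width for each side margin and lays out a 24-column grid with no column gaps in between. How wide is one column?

46 px

Margins: 4% × 1200 = 48 px each, so content = 1200 − 96 = 1104 px.
24c = 1104 → c = 46 px.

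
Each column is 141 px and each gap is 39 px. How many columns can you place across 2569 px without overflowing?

k columns need k·141 + (k−1)·39 = k·180 − 39.
k·180 − 39 ≤ 2569 → k ≤ 2608 / 180 ≈ 14.49, so k = 14.

14 columns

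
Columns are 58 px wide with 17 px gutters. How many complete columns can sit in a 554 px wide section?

k columns need k·58 + (k−1)·17 = k·75 − 17.
k·75 − 17 ≤ 554 → k ≤ 571 / 75 ≈ 7.61, so k = 7.

7 columns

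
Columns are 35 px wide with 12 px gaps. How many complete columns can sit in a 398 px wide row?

8 columns

8 columns: 8·35 + 7·12 = 364 px ≤ 398.
9 columns: 411 px > 398. So 8.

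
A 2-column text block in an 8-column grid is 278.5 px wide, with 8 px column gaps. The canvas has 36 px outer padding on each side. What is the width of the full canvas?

2c + 1·8 = 278.5 → 2c = 270.5 → c = 135.25 px.
Canvas = 2·36 + 8·135.25 + 7·8 = 72 + 1082 + 56 = 1210 px.

1210 px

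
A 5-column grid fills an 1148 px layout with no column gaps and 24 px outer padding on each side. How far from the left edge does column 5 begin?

904 px

Content = 1148 − 2·24 = 1100 px.
1100 / 5 = 220 px per column.
Column 5 starts at margin + 4·(column + gutter) = 24 + 4·220 = 904 px.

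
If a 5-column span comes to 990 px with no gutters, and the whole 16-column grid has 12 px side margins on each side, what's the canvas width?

3192 px

With no gutters, each column is 990/5 = 198 px.
Total width: 2·12 + 16·198 = 3192 px.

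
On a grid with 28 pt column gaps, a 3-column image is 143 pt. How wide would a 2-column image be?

86 pt

143 − 2·28 = 87; ÷3 gives c = 29 pt.
2 columns plus 1 column gap: 58 + 28 = 86 pt.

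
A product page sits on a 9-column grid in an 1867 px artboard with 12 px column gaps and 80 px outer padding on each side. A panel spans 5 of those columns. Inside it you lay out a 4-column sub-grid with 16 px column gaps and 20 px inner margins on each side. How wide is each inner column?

Take off 160 px of margins, leaving 1707 px.
Subtracting 8 column gaps of 12 leaves 1611 for 9 columns, so c = 179 px.
Span of 5: 5·179 + 4·12 = 895 + 48 = 943 px.
Inner content = 943 − 2·20 = 903 px.
Subtracting 3 column gaps of 16 leaves 855 for 4 columns, so d = 213.75 px.

213.75 px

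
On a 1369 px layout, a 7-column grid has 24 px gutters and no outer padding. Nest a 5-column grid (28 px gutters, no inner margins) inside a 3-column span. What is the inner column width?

7 columns + 6 gutters: 7c + 6·24 = 1369.
7c = 1369 − 144 = 1225, so c = 175 px.
Span of 3: 3·175 + 2·24 = 525 + 48 = 573 px.
573 − 4·28 = 461; ÷5 gives d = 92.2 px.

92.2 px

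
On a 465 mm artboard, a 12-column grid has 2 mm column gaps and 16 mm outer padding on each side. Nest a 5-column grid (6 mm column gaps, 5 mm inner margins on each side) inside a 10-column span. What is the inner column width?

Take off 32 mm of margins, leaving 433 mm.
Subtracting 11 column gaps of 2 leaves 411 for 12 columns, so c = 34.25 mm.
10-column span = 10·34.25 + 9·2 = 360.5 mm.
Inner content = 360.5 − 2·5 = 350.5 mm.
Subtracting 4 column gaps of 6 leaves 326.5 for 5 columns, so d = 65.3 mm.

65.3 mm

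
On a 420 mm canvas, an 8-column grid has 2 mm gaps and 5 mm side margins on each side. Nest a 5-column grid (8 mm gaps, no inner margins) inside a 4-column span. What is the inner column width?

Take off 10 mm of margins, leaving 410 mm.
410 − 7·2 = 396; ÷8 gives c = 49.5 mm.
4-column span = 4·49.5 + 3·2 = 204 mm.
5 columns + 4 gaps: 5d + 4·8 = 204.
5d = 204 − 32 = 172, so d = 34.4 mm.

34.4 mm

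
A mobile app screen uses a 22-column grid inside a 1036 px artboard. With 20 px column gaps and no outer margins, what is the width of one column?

28 px

1036 − 21·20 = 616; ÷22 gives c = 28 px.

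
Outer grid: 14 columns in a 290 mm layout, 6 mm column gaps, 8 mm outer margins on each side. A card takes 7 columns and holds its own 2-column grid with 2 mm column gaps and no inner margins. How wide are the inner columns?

Take off 16 mm of margins, leaving 274 mm.
Subtracting 13 column gaps of 6 leaves 196 for 14 columns, so c = 14 mm.
7 columns plus 6 column gaps: 98 + 36 = 134 mm.
Subtracting 1 column gap of 2 leaves 132 for 2 columns, so d = 66 mm.

66 mm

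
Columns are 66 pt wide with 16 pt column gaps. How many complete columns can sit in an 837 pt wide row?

k columns need k·66 + (k−1)·16 = k·82 − 16.
k·82 − 16 ≤ 837 → k ≤ 853 / 82 ≈ 10.40, so k = 10.

10 columns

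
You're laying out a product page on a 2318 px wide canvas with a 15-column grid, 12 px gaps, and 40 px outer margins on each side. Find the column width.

Content width = 2318 − 2·40 = 2238 px.
Subtracting 14 gaps of 12 leaves 2070 for 15 columns, so c = 138 px.

138 px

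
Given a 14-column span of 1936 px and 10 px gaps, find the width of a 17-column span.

14c + 13·10 = 1936 → 14c = 1806 → c = 129 px.
17-column span = 17·129 + 16·10 = 2353 px.

2353 px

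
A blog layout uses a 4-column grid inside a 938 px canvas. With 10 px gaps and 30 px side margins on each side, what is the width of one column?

Inside the margins: 938 − 60 = 878 px.
878 − 3·10 = 848; ÷4 gives c = 212 px.

212 px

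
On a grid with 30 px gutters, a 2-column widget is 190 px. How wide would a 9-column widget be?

190 − 1·30 = 160; ÷2 gives c = 80 px.
Span of 9: 9·80 + 8·30 = 720 + 240 = 960 px.

960 px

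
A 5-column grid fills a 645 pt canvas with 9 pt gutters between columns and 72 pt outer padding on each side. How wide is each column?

Subtract both margins: 645 − 2·72 = 501 pt.
5c + 4·9 = 501 → 5c = 465 → c = 93 pt.

93 pt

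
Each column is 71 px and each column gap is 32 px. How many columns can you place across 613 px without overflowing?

6 columns

k columns need k·71 + (k−1)·32 = k·103 − 32.
k·103 − 32 ≤ 613 → k ≤ 645 / 103 ≈ 6.26, so k = 6.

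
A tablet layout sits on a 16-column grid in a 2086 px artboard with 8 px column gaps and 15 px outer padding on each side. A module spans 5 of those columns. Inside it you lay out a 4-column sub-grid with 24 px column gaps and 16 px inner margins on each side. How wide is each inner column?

Inside the margins: 2086 − 30 = 2056 px.
16 columns + 15 column gaps: 16c + 15·8 = 2056.
16c = 2056 − 120 = 1936, so c = 121 px.
Span of 5: 5·121 + 4·8 = 605 + 32 = 637 px.
Inner content = 637 − 2·16 = 605 px.
605 − 3·24 = 533; ÷4 gives d = 133.25 px.

133.25 px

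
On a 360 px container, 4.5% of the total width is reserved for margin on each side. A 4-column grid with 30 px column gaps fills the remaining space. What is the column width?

59.4 px

Each margin = 4.5% of 360 = 16.2 px; content = 360 − 2·16.2 = 327.6 px.
4c + 3·30 = 327.6 → 4c = 237.6 → c = 59.4 px.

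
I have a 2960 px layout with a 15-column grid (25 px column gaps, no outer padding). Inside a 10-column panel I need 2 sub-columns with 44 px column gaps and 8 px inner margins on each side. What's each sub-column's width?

952.5 px

Subtracting 14 column gaps of 25 leaves 2610 for 15 columns, so c = 174 px.
10-column span = 10·174 + 9·25 = 1965 px.
Inner content = 1965 − 2·8 = 1949 px.
1949 − 1·44 = 1905; ÷2 gives d = 952.5 px.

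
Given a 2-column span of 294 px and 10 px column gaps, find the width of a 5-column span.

294 − 1·10 = 284; ÷2 gives c = 142 px.
Span of 5: 5·142 + 4·10 = 710 + 40 = 750 px.

750 px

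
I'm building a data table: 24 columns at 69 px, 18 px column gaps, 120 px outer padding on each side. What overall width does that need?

Artboard = 2·120 + 24·69 + 23·18 = 240 + 1656 + 414 = 2310 px.

2310 px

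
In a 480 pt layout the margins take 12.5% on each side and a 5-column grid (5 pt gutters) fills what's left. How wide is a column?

Each margin = 12.5% of 480 = 60 pt; content = 480 − 2·60 = 360 pt.
5 columns + 4 gutters: 5c + 4·5 = 360.
5c = 360 − 20 = 340, so c = 68 pt.

68 pt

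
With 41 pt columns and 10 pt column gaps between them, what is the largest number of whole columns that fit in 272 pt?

k columns need k·41 + (k−1)·10 = k·51 − 10.
k·51 − 10 ≤ 272 → k ≤ 282 / 51 ≈ 5.53, so k = 5.

5 columns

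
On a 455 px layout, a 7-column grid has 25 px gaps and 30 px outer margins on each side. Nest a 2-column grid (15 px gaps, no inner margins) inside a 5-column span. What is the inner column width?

Outer content = 455 − 2·30 = 395 px.
7c + 6·25 = 395 → 7c = 245 → c = 35 px.
5-column span = 5·35 + 4·25 = 275 px.
Subtracting 1 gap of 15 leaves 260 for 2 columns, so d = 130 px.

130 px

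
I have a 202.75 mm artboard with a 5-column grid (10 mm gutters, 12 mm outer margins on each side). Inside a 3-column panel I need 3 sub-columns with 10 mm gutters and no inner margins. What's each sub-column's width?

27.75 mm

Outer content = 202.75 − 2·12 = 178.75 mm.
178.75 − 4·10 = 138.75; ÷5 gives c = 27.75 mm.
3-column span = 3·27.75 + 2·10 = 103.25 mm.
3d + 2·10 = 103.25 → 3d = 83.25 → d = 27.75 mm.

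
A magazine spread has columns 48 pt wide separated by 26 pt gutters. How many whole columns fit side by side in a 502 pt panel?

7 columns

Each extra column adds 48 + 26 = 74 pt.
(502 + 26) / 74 = 7.14, so 7 columns fit.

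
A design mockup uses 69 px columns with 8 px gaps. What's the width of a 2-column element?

2-column span = 2·69 + 1·8 = 146 px.

146 px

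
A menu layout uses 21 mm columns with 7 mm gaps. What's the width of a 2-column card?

2 columns plus 1 gap: 42 + 7 = 49 mm.

49 mm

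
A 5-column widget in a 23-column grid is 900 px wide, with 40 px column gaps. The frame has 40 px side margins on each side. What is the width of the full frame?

4364 px

900 − 4·40 = 740; ÷5 gives c = 148 px.
Adding margins, columns and gutters: 80 + 3404 + 880 = 4364 px.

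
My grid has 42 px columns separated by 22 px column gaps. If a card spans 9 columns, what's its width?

9-column span = 9·42 + 8·22 = 554 px.

554 px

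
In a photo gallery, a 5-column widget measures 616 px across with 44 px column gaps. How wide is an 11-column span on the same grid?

1408 px

616 − 4·44 = 440; ÷5 gives c = 88 px.
11 columns plus 10 column gaps: 968 + 440 = 1408 px.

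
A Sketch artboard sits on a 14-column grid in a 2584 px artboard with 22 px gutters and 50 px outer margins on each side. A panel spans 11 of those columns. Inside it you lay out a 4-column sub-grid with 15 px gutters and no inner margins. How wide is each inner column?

Take off 100 px of margins, leaving 2484 px.
2484 − 13·22 = 2198; ÷14 gives c = 157 px.
11-column span = 11·157 + 10·22 = 1947 px.
Subtracting 3 gutters of 15 leaves 1902 for 4 columns, so d = 475.5 px.

475.5 px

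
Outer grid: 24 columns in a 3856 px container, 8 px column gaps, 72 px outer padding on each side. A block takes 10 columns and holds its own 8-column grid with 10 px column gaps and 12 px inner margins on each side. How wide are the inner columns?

Inside the margins: 3856 − 144 = 3712 px.
3712 − 23·8 = 3528; ÷24 gives c = 147 px.
10-column span = 10·147 + 9·8 = 1542 px.
Inner content = 1542 − 2·12 = 1518 px.
Subtracting 7 column gaps of 10 leaves 1448 for 8 columns, so d = 181 px.

181 px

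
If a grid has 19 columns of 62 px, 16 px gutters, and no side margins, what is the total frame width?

1466 px

Summing: 1178 + 288 = 1466 px.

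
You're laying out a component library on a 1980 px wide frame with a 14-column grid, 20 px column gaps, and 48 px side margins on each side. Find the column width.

Subtract both margins: 1980 − 2·48 = 1884 px.
Subtracting 13 column gaps of 20 leaves 1624 for 14 columns, so c = 116 px.

116 px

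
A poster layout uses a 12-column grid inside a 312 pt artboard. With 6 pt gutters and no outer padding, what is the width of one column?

Subtracting 11 gutters of 6 leaves 246 for 12 columns, so c = 20.5 pt.

20.5 pt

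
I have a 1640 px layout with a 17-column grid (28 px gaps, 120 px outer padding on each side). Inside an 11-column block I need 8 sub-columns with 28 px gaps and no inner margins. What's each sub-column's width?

Take off 240 px of margins, leaving 1400 px.
Subtracting 16 gaps of 28 leaves 952 for 17 columns, so c = 56 px.
11-column span = 11·56 + 10·28 = 896 px.
896 − 7·28 = 700; ÷8 gives d = 87.5 px.

87.5 px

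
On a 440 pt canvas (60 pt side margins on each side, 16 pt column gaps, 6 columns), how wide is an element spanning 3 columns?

Content width = 440 − 2·60 = 320 pt.
320 − 5·16 = 240; ÷6 gives c = 40 pt.
3-column span = 3·40 + 2·16 = 152 pt.

152 pt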